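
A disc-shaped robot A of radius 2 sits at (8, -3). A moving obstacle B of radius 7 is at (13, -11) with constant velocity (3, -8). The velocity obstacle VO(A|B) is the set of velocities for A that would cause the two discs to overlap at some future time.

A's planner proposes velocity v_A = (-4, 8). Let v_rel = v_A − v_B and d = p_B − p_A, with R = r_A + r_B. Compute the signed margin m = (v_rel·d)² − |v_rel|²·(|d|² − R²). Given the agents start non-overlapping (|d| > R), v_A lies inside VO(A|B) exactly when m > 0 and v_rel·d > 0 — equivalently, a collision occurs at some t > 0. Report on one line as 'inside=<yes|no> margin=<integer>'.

d = (5, -8),  |d|² = 89;  R = 2+7 = 9,  c = 89−9² = 8
v_rel = (-7, 16),  |v_rel|² = 305;  v_rel·d = (-7)·(5) + (16)·(-8) = -163
305·t² + 326·t + 8 = 0  ⇒  m = (-163)² − 305·8 = 24129
m = 24129 > 0,  v_rel·d = -163 < 0  ⇒  outside

inside=no margin=24129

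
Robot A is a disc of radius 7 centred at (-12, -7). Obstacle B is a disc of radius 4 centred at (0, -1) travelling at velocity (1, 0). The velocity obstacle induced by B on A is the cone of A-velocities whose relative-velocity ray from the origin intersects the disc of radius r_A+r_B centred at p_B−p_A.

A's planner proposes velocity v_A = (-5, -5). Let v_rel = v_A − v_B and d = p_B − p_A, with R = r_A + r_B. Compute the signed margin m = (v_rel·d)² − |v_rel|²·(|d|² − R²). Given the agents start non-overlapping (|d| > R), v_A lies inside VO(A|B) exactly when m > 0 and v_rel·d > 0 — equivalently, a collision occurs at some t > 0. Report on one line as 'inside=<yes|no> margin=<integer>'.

d = (12, 6),  |d|² = 180;  R = 7+4 = 11,  c = 180−11² = 59
v_rel = (-6, -5),  |v_rel|² = 61;  v_rel·d = (-6)·(12) + (-5)·(6) = -102
61·t² + 204·t + 59 = 0  ⇒  m = (-102)² − 61·59 = 6805
m = 6805 > 0,  v_rel·d = -102 < 0  ⇒  outside

inside=no margin=6805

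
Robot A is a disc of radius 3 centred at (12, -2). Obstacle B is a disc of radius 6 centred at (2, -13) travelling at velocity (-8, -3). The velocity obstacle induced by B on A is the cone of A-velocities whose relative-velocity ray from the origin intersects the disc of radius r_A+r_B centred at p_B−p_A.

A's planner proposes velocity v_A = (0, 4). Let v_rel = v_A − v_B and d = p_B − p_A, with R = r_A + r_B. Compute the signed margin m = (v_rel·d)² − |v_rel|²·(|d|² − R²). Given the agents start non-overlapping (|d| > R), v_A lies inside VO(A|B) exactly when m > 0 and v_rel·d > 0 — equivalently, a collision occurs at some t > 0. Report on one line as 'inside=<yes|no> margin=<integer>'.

d = (-10, -11),  |d|² = 221;  R = 3+6 = 9,  c = 221−9² = 140
v_rel = (8, 7),  |v_rel|² = 113;  v_rel·d = (8)·(-10) + (7)·(-11) = -157
113·t² + 314·t + 140 = 0  ⇒  m = (-157)² − 113·140 = 8829
m = 8829 > 0,  v_rel·d = -157 < 0  ⇒  outside

inside=no margin=8829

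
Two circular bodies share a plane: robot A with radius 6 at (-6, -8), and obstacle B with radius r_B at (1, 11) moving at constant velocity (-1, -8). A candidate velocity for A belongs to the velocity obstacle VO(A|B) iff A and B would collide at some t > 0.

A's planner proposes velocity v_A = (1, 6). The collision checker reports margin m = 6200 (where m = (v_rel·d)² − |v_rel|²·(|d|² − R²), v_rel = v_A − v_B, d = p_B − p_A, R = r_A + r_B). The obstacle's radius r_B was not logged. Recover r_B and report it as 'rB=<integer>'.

m = 6200
d = (7, 19);  v_rel = (2, 14),  |v_rel|² = 200
v_rel×d = (2)·(19) − (14)·(7) = -60
since m = R²·200 − (-60)²:  R² = (3600 + 6200) / 200 = 49
R = √49 = 7  ⇒  r_B = 7 − 6 = 1

rB=1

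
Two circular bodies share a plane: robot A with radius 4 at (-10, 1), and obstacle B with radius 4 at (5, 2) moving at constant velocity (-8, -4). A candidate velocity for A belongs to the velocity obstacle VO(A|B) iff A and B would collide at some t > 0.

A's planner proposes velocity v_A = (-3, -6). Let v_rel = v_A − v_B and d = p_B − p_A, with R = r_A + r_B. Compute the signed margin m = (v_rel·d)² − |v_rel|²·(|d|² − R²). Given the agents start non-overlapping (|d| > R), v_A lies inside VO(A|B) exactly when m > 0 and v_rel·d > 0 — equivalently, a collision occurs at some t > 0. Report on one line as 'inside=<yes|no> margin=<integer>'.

d = (15, 1),  |d|² = 226;  R = 4+4 = 8,  c = 226−8² = 162
v_rel = (5, -2),  |v_rel|² = 29;  v_rel·d = (5)·(15) + (-2)·(1) = 73
29·t² − 146·t + 162 = 0  ⇒  m = 73² − 29·162 = 631
m = 631 > 0,  v_rel·d = 73 > 0  ⇒  inside

inside=yes margin=631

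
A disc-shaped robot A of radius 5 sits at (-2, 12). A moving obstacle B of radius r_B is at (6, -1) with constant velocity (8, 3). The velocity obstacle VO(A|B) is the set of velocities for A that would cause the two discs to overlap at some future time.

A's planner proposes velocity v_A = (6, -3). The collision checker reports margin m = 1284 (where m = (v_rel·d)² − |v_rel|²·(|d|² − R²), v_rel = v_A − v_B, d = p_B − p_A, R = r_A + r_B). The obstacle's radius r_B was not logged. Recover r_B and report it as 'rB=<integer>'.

m = 1284
d = (8, -13);  v_rel = (-2, -6),  |v_rel|² = 40
v_rel×d = (-2)·(-13) − (-6)·(8) = 74
since m = R²·40 − 74²:  R² = (5476 + 1284) / 40 = 169
R = √169 = 13  ⇒  r_B = 13 − 5 = 8

rB=8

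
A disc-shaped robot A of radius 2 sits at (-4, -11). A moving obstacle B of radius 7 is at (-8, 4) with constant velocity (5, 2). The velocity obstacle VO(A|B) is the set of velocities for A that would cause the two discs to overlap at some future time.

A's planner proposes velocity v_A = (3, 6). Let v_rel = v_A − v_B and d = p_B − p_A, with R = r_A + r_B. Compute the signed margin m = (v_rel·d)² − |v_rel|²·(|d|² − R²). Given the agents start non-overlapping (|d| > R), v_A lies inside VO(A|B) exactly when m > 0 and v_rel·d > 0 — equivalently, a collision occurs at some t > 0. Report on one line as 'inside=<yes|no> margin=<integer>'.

d = (-4, 15),  |d|² = 241;  R = 2+7 = 9,  c = 241−9² = 160
v_rel = (-2, 4),  |v_rel|² = 20;  v_rel·d = (-2)·(-4) + (4)·(15) = 68
20·t² − 136·t + 160 = 0  ⇒  m = 68² − 20·160 = 1424
m = 1424 > 0,  v_rel·d = 68 > 0  ⇒  inside

inside=yes margin=1424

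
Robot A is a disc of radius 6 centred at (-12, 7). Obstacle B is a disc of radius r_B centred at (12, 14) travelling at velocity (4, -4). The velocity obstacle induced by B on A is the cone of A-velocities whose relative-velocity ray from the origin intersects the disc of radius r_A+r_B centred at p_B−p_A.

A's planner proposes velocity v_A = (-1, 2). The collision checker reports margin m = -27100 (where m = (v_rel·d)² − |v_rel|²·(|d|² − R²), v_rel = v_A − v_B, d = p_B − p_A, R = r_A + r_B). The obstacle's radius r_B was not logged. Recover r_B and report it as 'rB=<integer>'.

m = -27100
d = (24, 7);  v_rel = (-5, 6),  |v_rel|² = 61
v_rel×d = (-5)·(7) − (6)·(24) = -179
since m = R²·61 − (-179)²:  R² = (32041 + -27100) / 61 = 81
R = √81 = 9  ⇒  r_B = 9 − 6 = 3

rB=3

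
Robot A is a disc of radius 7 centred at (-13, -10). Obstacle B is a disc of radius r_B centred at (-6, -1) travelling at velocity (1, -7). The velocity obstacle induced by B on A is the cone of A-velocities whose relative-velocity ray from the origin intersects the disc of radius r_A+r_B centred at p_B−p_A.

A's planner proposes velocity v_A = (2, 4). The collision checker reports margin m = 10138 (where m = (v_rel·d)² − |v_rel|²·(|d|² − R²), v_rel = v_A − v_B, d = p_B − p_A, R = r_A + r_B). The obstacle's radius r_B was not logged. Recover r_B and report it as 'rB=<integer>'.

m = 10138
d = (7, 9);  v_rel = (1, 11),  |v_rel|² = 122
v_rel×d = (1)·(9) − (11)·(7) = -68
since m = R²·122 − (-68)²:  R² = (4624 + 10138) / 122 = 121
R = √121 = 11  ⇒  r_B = 11 − 7 = 4

rB=4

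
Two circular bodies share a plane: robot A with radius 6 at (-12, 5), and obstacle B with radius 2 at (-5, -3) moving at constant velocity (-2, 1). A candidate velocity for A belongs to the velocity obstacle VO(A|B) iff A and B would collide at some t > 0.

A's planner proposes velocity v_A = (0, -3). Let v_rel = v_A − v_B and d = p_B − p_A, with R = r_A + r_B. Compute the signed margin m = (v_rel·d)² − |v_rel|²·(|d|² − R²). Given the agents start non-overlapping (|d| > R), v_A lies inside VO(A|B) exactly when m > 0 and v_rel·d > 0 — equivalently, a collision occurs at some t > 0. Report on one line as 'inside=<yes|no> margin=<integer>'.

d = (7, -8),  |d|² = 113;  R = 6+2 = 8,  c = 113−8² = 49
v_rel = (2, -4),  |v_rel|² = 20;  v_rel·d = (2)·(7) + (-4)·(-8) = 46
20·t² − 92·t + 49 = 0  ⇒  m = 46² − 20·49 = 1136
m = 1136 > 0,  v_rel·d = 46 > 0  ⇒  inside

inside=yes margin=1136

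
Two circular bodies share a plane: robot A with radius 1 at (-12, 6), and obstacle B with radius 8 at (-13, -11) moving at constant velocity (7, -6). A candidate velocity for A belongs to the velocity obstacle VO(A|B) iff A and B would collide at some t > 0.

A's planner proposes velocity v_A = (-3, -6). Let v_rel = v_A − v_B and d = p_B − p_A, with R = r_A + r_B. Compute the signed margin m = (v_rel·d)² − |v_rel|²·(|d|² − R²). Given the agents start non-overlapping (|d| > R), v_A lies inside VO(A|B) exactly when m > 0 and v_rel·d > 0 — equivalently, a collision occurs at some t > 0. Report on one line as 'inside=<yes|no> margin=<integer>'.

d = (-1, -17),  |d|² = 290;  R = 1+8 = 9,  c = 290−9² = 209
v_rel = (-10, 0),  |v_rel|² = 100;  v_rel·d = (-10)·(-1) + (0)·(-17) = 10
100·t² − 20·t + 209 = 0  ⇒  m = 10² − 100·209 = -20800
m = -20800 < 0,  v_rel·d = 10 > 0  ⇒  outside

inside=no margin=-20800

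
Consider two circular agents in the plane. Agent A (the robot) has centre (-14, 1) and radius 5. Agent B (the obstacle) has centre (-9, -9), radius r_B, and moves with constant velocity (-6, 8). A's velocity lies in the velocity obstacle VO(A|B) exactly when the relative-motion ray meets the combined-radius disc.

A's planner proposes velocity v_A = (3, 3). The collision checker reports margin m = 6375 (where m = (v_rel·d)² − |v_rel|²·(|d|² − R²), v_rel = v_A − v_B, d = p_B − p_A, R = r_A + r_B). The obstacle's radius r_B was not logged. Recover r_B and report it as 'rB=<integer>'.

m = 6375
d = (5, -10);  v_rel = (9, -5),  |v_rel|² = 106
v_rel×d = (9)·(-10) − (-5)·(5) = -65
since m = R²·106 − (-65)²:  R² = (4225 + 6375) / 106 = 100
R = √100 = 10  ⇒  r_B = 10 − 5 = 5

rB=5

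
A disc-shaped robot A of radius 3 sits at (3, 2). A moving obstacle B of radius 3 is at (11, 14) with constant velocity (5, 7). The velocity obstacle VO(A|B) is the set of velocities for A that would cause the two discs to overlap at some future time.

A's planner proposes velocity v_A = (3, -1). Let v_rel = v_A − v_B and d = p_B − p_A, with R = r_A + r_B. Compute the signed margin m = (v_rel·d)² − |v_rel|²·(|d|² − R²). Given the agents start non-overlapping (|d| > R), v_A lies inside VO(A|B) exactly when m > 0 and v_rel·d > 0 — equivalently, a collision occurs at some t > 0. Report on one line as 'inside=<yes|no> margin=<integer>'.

d = (8, 12),  |d|² = 208;  R = 3+3 = 6,  c = 208−6² = 172
v_rel = (-2, -8),  |v_rel|² = 68;  v_rel·d = (-2)·(8) + (-8)·(12) = -112
68·t² + 224·t + 172 = 0  ⇒  m = (-112)² − 68·172 = 848
m = 848 > 0,  v_rel·d = -112 < 0  ⇒  outside

inside=no margin=848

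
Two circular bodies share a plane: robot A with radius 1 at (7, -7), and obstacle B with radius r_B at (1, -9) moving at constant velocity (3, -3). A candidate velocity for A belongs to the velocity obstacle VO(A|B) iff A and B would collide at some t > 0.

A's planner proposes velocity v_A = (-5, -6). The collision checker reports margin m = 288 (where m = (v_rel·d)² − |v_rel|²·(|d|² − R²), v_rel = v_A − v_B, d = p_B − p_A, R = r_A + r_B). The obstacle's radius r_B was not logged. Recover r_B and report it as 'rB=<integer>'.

m = 288
d = (-6, -2);  v_rel = (-8, -3),  |v_rel|² = 73
v_rel×d = (-8)·(-2) − (-3)·(-6) = -2
since m = R²·73 − (-2)²:  R² = (4 + 288) / 73 = 4
R = √4 = 2  ⇒  r_B = 2 − 1 = 1

rB=1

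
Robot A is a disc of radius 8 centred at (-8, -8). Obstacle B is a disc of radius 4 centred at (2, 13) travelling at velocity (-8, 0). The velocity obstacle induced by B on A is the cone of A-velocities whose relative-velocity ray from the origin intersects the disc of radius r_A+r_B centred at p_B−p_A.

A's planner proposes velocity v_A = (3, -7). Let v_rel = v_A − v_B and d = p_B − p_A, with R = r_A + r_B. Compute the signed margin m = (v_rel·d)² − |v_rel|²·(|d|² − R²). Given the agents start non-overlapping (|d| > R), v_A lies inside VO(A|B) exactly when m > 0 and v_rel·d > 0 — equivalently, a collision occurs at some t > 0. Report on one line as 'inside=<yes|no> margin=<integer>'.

d = (10, 21),  |d|² = 541;  R = 8+4 = 12,  c = 541−12² = 397
v_rel = (11, -7),  |v_rel|² = 170;  v_rel·d = (11)·(10) + (-7)·(21) = -37
170·t² + 74·t + 397 = 0  ⇒  m = (-37)² − 170·397 = -66121
m = -66121 < 0,  v_rel·d = -37 < 0  ⇒  outside

inside=no margin=-66121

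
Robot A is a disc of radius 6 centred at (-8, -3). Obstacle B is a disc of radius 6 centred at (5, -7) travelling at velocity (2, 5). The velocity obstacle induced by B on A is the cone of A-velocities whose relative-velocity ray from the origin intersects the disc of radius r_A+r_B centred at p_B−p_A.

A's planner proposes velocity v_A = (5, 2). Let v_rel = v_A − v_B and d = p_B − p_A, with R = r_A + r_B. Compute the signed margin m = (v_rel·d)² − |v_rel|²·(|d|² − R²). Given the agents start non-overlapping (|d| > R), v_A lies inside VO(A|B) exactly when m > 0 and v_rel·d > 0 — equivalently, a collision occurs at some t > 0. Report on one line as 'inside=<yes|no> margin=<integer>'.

d = (13, -4),  |d|² = 185;  R = 6+6 = 12,  c = 185−12² = 41
v_rel = (3, -3),  |v_rel|² = 18;  v_rel·d = (3)·(13) + (-3)·(-4) = 51
18·t² − 102·t + 41 = 0  ⇒  m = 51² − 18·41 = 1863
m = 1863 > 0,  v_rel·d = 51 > 0  ⇒  inside

inside=yes margin=1863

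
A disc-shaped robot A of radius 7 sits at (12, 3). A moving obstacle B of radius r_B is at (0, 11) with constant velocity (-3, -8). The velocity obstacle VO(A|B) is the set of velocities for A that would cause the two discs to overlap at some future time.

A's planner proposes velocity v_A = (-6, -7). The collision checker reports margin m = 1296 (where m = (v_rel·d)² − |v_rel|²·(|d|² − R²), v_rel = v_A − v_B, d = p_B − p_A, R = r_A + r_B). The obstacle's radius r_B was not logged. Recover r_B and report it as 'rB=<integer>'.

m = 1296
d = (-12, 8);  v_rel = (-3, 1),  |v_rel|² = 10
v_rel×d = (-3)·(8) − (1)·(-12) = -12
since m = R²·10 − (-12)²:  R² = (144 + 1296) / 10 = 144
R = √144 = 12  ⇒  r_B = 12 − 7 = 5

rB=5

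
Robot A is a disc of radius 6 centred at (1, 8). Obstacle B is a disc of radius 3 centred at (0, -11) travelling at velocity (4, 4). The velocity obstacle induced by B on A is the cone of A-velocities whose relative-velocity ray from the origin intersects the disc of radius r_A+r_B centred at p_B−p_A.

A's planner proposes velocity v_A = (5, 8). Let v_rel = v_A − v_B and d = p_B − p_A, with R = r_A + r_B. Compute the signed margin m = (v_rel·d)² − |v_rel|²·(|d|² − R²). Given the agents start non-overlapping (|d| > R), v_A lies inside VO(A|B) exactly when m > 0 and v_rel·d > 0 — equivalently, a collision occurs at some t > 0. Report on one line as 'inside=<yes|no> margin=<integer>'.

d = (-1, -19),  |d|² = 362;  R = 6+3 = 9,  c = 362−9² = 281
v_rel = (1, 4),  |v_rel|² = 17;  v_rel·d = (1)·(-1) + (4)·(-19) = -77
17·t² + 154·t + 281 = 0  ⇒  m = (-77)² − 17·281 = 1152
m = 1152 > 0,  v_rel·d = -77 < 0  ⇒  outside

inside=no margin=1152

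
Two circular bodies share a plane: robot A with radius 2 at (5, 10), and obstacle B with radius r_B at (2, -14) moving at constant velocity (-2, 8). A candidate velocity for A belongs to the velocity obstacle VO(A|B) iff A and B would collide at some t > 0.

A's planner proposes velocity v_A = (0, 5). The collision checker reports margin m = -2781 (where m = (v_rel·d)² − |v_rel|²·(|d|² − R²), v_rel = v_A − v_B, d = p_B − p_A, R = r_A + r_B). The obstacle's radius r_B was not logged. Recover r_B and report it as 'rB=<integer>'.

m = -2781
d = (-3, -24);  v_rel = (2, -3),  |v_rel|² = 13
v_rel×d = (2)·(-24) − (-3)·(-3) = -57
since m = R²·13 − (-57)²:  R² = (3249 + -2781) / 13 = 36
R = √36 = 6  ⇒  r_B = 6 − 2 = 4

rB=4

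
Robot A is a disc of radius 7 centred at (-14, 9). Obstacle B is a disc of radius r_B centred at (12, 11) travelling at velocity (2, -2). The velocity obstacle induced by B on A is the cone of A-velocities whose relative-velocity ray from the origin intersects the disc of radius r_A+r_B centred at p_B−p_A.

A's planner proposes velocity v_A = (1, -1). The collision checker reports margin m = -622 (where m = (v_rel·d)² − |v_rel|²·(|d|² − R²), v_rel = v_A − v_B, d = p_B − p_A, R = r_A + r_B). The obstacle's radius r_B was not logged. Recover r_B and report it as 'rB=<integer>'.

m = -622
d = (26, 2);  v_rel = (-1, 1),  |v_rel|² = 2
v_rel×d = (-1)·(2) − (1)·(26) = -28
since m = R²·2 − (-28)²:  R² = (784 + -622) / 2 = 81
R = √81 = 9  ⇒  r_B = 9 − 7 = 2

rB=2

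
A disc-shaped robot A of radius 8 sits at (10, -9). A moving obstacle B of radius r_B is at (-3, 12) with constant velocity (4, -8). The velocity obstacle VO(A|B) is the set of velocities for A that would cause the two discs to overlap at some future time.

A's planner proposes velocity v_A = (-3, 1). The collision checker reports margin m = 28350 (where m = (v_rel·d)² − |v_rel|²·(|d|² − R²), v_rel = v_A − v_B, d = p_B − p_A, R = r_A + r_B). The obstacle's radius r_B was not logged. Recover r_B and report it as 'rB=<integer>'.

m = 28350
d = (-13, 21);  v_rel = (-7, 9),  |v_rel|² = 130
v_rel×d = (-7)·(21) − (9)·(-13) = -30
since m = R²·130 − (-30)²:  R² = (900 + 28350) / 130 = 225
R = √225 = 15  ⇒  r_B = 15 − 8 = 7

rB=7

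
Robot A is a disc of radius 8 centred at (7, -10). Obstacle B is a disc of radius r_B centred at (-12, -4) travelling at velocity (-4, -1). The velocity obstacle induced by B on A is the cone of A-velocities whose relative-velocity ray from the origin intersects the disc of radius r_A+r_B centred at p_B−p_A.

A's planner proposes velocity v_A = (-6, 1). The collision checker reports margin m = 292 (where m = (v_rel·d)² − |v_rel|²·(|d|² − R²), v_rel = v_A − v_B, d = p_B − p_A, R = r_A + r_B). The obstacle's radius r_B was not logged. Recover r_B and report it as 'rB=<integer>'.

m = 292
d = (-19, 6);  v_rel = (-2, 2),  |v_rel|² = 8
v_rel×d = (-2)·(6) − (2)·(-19) = 26
since m = R²·8 − 26²:  R² = (676 + 292) / 8 = 121
R = √121 = 11  ⇒  r_B = 11 − 8 = 3

rB=3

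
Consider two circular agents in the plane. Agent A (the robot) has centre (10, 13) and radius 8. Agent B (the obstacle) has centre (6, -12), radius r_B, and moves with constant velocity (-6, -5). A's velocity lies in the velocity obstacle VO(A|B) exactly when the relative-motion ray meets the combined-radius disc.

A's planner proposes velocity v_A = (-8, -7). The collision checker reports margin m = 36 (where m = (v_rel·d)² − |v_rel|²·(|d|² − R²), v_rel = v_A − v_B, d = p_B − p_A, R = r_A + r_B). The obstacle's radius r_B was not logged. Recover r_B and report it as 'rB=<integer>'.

m = 36
d = (-4, -25);  v_rel = (-2, -2),  |v_rel|² = 8
v_rel×d = (-2)·(-25) − (-2)·(-4) = 42
since m = R²·8 − 42²:  R² = (1764 + 36) / 8 = 225
R = √225 = 15  ⇒  r_B = 15 − 8 = 7

rB=7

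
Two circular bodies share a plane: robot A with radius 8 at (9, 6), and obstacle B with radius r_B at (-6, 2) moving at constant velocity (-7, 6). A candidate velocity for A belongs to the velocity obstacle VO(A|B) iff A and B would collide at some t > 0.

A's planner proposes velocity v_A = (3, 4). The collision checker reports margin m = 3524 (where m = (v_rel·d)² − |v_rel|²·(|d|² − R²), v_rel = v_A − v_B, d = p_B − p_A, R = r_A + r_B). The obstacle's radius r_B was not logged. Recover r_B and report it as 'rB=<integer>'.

m = 3524
d = (-15, -4);  v_rel = (10, -2),  |v_rel|² = 104
v_rel×d = (10)·(-4) − (-2)·(-15) = -70
since m = R²·104 − (-70)²:  R² = (4900 + 3524) / 104 = 81
R = √81 = 9  ⇒  r_B = 9 − 8 = 1

rB=1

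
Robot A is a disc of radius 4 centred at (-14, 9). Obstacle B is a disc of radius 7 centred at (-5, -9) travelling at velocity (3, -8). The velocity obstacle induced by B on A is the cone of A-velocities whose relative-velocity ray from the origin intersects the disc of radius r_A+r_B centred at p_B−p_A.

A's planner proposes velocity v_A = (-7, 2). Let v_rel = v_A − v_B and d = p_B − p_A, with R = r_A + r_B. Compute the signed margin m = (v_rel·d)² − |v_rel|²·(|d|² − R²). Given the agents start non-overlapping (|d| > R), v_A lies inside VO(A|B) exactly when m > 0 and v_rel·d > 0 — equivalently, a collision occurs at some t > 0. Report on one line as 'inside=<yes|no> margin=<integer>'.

d = (9, -18),  |d|² = 405;  R = 4+7 = 11,  c = 405−11² = 284
v_rel = (-10, 10),  |v_rel|² = 200;  v_rel·d = (-10)·(9) + (10)·(-18) = -270
200·t² + 540·t + 284 = 0  ⇒  m = (-270)² − 200·284 = 16100
m = 16100 > 0,  v_rel·d = -270 < 0  ⇒  outside

inside=no margin=16100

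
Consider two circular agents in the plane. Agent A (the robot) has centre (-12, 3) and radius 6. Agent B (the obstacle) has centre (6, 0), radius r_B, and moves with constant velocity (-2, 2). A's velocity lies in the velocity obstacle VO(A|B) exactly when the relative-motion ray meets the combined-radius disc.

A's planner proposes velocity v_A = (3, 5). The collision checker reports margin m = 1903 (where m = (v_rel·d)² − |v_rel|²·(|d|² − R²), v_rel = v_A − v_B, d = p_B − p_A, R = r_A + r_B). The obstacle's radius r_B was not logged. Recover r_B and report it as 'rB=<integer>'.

m = 1903
d = (18, -3);  v_rel = (5, 3),  |v_rel|² = 34
v_rel×d = (5)·(-3) − (3)·(18) = -69
since m = R²·34 − (-69)²:  R² = (4761 + 1903) / 34 = 196
R = √196 = 14  ⇒  r_B = 14 − 6 = 8

rB=8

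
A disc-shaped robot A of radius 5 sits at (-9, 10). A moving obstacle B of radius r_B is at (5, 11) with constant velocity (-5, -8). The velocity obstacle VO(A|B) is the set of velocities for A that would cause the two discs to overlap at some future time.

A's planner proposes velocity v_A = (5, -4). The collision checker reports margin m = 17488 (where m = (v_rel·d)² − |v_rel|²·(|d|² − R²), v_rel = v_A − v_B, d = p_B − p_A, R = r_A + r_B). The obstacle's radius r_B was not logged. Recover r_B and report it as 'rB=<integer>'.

m = 17488
d = (14, 1);  v_rel = (10, 4),  |v_rel|² = 116
v_rel×d = (10)·(1) − (4)·(14) = -46
since m = R²·116 − (-46)²:  R² = (2116 + 17488) / 116 = 169
R = √169 = 13  ⇒  r_B = 13 − 5 = 8

rB=8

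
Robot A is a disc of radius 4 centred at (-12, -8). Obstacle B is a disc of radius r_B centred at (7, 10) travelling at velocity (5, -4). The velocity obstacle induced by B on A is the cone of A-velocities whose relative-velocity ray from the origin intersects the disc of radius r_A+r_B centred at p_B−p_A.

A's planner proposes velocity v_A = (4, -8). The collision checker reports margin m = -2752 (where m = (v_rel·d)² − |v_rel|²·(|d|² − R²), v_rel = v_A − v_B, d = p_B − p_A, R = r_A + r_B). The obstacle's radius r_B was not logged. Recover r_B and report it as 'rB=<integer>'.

m = -2752
d = (19, 18);  v_rel = (-1, -4),  |v_rel|² = 17
v_rel×d = (-1)·(18) − (-4)·(19) = 58
since m = R²·17 − 58²:  R² = (3364 + -2752) / 17 = 36
R = √36 = 6  ⇒  r_B = 6 − 4 = 2

rB=2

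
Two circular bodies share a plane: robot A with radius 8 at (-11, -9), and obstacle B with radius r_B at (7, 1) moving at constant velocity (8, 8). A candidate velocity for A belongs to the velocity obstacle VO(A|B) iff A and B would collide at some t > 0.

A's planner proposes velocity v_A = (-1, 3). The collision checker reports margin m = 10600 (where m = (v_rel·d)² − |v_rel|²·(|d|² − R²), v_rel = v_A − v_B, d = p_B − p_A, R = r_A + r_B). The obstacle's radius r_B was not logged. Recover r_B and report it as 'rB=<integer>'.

m = 10600
d = (18, 10);  v_rel = (-9, -5),  |v_rel|² = 106
v_rel×d = (-9)·(10) − (-5)·(18) = 0
since m = R²·106 − 0²:  R² = (0 + 10600) / 106 = 100
R = √100 = 10  ⇒  r_B = 10 − 8 = 2

rB=2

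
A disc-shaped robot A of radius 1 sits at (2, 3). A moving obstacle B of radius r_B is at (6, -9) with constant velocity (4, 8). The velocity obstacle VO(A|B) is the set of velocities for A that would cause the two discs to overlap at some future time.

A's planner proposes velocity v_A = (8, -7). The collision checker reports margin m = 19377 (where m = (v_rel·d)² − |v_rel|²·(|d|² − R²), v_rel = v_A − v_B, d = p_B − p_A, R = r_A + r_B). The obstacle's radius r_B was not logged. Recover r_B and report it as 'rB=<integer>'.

m = 19377
d = (4, -12);  v_rel = (4, -15),  |v_rel|² = 241
v_rel×d = (4)·(-12) − (-15)·(4) = 12
since m = R²·241 − 12²:  R² = (144 + 19377) / 241 = 81
R = √81 = 9  ⇒  r_B = 9 − 1 = 8

rB=8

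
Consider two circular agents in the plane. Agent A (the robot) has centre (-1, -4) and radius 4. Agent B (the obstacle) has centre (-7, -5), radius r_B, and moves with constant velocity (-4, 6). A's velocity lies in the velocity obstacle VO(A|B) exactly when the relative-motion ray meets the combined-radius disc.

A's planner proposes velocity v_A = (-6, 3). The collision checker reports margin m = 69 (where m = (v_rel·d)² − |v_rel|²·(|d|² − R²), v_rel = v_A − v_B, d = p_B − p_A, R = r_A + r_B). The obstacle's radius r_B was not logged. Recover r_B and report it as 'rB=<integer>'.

m = 69
d = (-6, -1);  v_rel = (-2, -3),  |v_rel|² = 13
v_rel×d = (-2)·(-1) − (-3)·(-6) = -16
since m = R²·13 − (-16)²:  R² = (256 + 69) / 13 = 25
R = √25 = 5  ⇒  r_B = 5 − 4 = 1

rB=1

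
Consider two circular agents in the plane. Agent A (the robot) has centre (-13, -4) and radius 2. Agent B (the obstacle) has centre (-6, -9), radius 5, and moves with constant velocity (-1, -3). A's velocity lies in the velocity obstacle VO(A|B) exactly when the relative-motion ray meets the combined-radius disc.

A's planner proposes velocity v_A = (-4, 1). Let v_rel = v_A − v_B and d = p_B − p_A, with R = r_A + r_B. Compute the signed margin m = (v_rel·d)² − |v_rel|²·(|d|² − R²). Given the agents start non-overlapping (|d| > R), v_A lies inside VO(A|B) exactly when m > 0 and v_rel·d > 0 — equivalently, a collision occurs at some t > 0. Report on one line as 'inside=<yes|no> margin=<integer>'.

d = (7, -5),  |d|² = 74;  R = 2+5 = 7,  c = 74−7² = 25
v_rel = (-3, 4),  |v_rel|² = 25;  v_rel·d = (-3)·(7) + (4)·(-5) = -41
25·t² + 82·t + 25 = 0  ⇒  m = (-41)² − 25·25 = 1056
m = 1056 > 0,  v_rel·d = -41 < 0  ⇒  outside

inside=no margin=1056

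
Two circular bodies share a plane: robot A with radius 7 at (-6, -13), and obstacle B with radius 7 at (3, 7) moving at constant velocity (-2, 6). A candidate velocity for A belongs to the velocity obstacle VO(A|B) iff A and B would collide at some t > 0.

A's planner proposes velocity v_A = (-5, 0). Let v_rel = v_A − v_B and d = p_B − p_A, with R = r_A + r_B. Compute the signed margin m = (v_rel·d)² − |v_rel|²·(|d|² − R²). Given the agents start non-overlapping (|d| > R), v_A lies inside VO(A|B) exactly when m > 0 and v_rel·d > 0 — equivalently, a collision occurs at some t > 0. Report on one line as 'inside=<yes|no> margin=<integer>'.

d = (9, 20),  |d|² = 481;  R = 7+7 = 14,  c = 481−14² = 285
v_rel = (-3, -6),  |v_rel|² = 45;  v_rel·d = (-3)·(9) + (-6)·(20) = -147
45·t² + 294·t + 285 = 0  ⇒  m = (-147)² − 45·285 = 8784
m = 8784 > 0,  v_rel·d = -147 < 0  ⇒  outside

inside=no margin=8784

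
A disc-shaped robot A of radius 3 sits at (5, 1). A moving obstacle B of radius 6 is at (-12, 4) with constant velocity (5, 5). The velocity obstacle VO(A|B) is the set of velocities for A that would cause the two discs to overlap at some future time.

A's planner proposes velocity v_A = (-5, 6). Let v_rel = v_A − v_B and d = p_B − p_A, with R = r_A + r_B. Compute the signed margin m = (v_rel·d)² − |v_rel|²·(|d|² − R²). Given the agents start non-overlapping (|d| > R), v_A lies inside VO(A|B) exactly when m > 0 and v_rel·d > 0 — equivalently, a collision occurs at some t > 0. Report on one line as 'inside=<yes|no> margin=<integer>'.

d = (-17, 3),  |d|² = 298;  R = 3+6 = 9,  c = 298−9² = 217
v_rel = (-10, 1),  |v_rel|² = 101;  v_rel·d = (-10)·(-17) + (1)·(3) = 173
101·t² − 346·t + 217 = 0  ⇒  m = 173² − 101·217 = 8012
m = 8012 > 0,  v_rel·d = 173 > 0  ⇒  inside

inside=yes margin=8012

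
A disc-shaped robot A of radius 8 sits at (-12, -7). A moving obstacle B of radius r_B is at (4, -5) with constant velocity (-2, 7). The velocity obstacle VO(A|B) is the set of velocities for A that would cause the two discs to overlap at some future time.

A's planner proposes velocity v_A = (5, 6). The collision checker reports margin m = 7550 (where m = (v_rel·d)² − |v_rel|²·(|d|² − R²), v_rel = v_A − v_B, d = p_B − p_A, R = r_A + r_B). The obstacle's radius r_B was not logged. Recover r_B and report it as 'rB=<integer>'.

m = 7550
d = (16, 2);  v_rel = (7, -1),  |v_rel|² = 50
v_rel×d = (7)·(2) − (-1)·(16) = 30
since m = R²·50 − 30²:  R² = (900 + 7550) / 50 = 169
R = √169 = 13  ⇒  r_B = 13 − 8 = 5

rB=5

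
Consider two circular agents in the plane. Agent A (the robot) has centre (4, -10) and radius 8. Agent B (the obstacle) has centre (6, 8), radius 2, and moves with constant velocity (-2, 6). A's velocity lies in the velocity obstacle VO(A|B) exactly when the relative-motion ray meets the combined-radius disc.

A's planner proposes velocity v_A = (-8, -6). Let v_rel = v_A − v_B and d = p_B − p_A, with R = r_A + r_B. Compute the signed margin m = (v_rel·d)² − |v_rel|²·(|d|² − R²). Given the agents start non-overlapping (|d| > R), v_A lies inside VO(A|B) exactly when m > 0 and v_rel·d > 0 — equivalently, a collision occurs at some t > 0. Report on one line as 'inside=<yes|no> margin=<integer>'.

d = (2, 18),  |d|² = 328;  R = 8+2 = 10,  c = 328−10² = 228
v_rel = (-6, -12),  |v_rel|² = 180;  v_rel·d = (-6)·(2) + (-12)·(18) = -228
180·t² + 456·t + 228 = 0  ⇒  m = (-228)² − 180·228 = 10944
m = 10944 > 0,  v_rel·d = -228 < 0  ⇒  outside

inside=no margin=10944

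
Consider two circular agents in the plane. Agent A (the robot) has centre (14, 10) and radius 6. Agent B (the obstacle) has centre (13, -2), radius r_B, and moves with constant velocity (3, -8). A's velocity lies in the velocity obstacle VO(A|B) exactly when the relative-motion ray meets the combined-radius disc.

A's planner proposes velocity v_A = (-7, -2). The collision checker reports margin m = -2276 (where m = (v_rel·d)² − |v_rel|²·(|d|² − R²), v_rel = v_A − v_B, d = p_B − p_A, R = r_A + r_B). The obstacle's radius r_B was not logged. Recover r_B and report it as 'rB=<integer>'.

m = -2276
d = (-1, -12);  v_rel = (-10, 6),  |v_rel|² = 136
v_rel×d = (-10)·(-12) − (6)·(-1) = 126
since m = R²·136 − 126²:  R² = (15876 + -2276) / 136 = 100
R = √100 = 10  ⇒  r_B = 10 − 6 = 4

rB=4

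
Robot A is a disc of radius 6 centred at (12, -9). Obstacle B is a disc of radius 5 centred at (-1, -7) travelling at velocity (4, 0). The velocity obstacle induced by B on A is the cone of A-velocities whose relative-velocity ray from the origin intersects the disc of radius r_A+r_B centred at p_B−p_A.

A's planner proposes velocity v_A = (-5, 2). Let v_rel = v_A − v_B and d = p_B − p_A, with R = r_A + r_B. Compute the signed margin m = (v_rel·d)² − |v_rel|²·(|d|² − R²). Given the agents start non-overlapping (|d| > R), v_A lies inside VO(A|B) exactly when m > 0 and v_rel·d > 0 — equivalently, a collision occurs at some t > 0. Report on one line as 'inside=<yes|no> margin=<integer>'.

d = (-13, 2),  |d|² = 173;  R = 6+5 = 11,  c = 173−11² = 52
v_rel = (-9, 2),  |v_rel|² = 85;  v_rel·d = (-9)·(-13) + (2)·(2) = 121
85·t² − 242·t + 52 = 0  ⇒  m = 121² − 85·52 = 10221
m = 10221 > 0,  v_rel·d = 121 > 0  ⇒  inside

inside=yes margin=10221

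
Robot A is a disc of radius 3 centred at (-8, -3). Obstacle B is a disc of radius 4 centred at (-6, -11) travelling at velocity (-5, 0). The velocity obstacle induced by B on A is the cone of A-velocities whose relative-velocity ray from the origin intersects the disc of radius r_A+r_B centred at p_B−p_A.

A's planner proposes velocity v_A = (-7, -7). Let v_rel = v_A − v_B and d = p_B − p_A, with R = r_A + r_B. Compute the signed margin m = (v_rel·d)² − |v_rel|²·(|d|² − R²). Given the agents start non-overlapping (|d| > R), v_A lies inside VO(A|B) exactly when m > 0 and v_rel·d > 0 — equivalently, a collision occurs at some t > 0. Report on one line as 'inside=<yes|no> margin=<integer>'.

d = (2, -8),  |d|² = 68;  R = 3+4 = 7,  c = 68−7² = 19
v_rel = (-2, -7),  |v_rel|² = 53;  v_rel·d = (-2)·(2) + (-7)·(-8) = 52
53·t² − 104·t + 19 = 0  ⇒  m = 52² − 53·19 = 1697
m = 1697 > 0,  v_rel·d = 52 > 0  ⇒  inside

inside=yes margin=1697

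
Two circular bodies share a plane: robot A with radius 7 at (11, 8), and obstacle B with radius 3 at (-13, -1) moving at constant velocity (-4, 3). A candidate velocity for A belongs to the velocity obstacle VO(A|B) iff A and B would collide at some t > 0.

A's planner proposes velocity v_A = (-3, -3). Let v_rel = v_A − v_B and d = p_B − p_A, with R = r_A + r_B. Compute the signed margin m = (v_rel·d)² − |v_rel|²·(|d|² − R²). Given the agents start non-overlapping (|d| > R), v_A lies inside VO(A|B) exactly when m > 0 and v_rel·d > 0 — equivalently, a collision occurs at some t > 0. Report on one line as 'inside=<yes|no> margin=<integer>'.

d = (-24, -9),  |d|² = 657;  R = 7+3 = 10,  c = 657−10² = 557
v_rel = (1, -6),  |v_rel|² = 37;  v_rel·d = (1)·(-24) + (-6)·(-9) = 30
37·t² − 60·t + 557 = 0  ⇒  m = 30² − 37·557 = -19709
m = -19709 < 0,  v_rel·d = 30 > 0  ⇒  outside

inside=no margin=-19709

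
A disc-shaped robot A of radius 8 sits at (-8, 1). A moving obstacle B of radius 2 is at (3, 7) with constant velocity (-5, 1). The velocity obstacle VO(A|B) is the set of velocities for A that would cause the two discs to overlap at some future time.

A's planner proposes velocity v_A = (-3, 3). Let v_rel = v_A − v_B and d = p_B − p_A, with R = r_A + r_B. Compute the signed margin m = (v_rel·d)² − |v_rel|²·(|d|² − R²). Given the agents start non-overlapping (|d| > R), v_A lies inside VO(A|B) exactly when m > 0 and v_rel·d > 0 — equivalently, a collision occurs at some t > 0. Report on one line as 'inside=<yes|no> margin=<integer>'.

d = (11, 6),  |d|² = 157;  R = 8+2 = 10,  c = 157−10² = 57
v_rel = (2, 2),  |v_rel|² = 8;  v_rel·d = (2)·(11) + (2)·(6) = 34
8·t² − 68·t + 57 = 0  ⇒  m = 34² − 8·57 = 700
m = 700 > 0,  v_rel·d = 34 > 0  ⇒  inside

inside=yes margin=700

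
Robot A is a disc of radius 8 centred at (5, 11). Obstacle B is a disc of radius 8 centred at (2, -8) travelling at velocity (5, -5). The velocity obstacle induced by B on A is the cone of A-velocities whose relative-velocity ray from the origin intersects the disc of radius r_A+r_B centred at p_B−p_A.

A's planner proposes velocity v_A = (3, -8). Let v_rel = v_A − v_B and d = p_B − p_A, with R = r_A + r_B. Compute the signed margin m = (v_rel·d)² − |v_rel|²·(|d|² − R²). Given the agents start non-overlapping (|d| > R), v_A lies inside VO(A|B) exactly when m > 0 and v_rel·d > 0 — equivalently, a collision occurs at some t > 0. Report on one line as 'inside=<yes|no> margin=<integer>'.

d = (-3, -19),  |d|² = 370;  R = 8+8 = 16,  c = 370−16² = 114
v_rel = (-2, -3),  |v_rel|² = 13;  v_rel·d = (-2)·(-3) + (-3)·(-19) = 63
13·t² − 126·t + 114 = 0  ⇒  m = 63² − 13·114 = 2487
m = 2487 > 0,  v_rel·d = 63 > 0  ⇒  inside

inside=yes margin=2487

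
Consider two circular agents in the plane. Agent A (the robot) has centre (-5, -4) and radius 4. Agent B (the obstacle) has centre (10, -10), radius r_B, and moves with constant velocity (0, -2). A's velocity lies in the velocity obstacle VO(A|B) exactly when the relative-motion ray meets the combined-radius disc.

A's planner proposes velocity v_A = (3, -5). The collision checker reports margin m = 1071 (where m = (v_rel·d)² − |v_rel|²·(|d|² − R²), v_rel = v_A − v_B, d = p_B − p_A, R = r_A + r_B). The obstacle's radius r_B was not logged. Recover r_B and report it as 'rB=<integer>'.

m = 1071
d = (15, -6);  v_rel = (3, -3),  |v_rel|² = 18
v_rel×d = (3)·(-6) − (-3)·(15) = 27
since m = R²·18 − 27²:  R² = (729 + 1071) / 18 = 100
R = √100 = 10  ⇒  r_B = 10 − 4 = 6

rB=6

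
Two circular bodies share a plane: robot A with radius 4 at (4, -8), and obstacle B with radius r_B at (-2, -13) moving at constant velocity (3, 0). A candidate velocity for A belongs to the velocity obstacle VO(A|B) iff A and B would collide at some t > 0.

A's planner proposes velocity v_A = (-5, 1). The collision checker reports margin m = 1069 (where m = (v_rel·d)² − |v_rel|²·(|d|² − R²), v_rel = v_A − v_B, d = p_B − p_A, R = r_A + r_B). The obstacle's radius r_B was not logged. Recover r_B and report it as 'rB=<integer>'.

m = 1069
d = (-6, -5);  v_rel = (-8, 1),  |v_rel|² = 65
v_rel×d = (-8)·(-5) − (1)·(-6) = 46
since m = R²·65 − 46²:  R² = (2116 + 1069) / 65 = 49
R = √49 = 7  ⇒  r_B = 7 − 4 = 3

rB=3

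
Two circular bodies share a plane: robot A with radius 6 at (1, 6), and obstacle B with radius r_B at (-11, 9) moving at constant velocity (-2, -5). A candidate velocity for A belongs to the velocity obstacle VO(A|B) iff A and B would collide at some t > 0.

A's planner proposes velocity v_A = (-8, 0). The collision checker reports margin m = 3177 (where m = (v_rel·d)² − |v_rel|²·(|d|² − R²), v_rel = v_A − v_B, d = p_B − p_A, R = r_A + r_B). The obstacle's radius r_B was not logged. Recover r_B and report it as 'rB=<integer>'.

m = 3177
d = (-12, 3);  v_rel = (-6, 5),  |v_rel|² = 61
v_rel×d = (-6)·(3) − (5)·(-12) = 42
since m = R²·61 − 42²:  R² = (1764 + 3177) / 61 = 81
R = √81 = 9  ⇒  r_B = 9 − 6 = 3

rB=3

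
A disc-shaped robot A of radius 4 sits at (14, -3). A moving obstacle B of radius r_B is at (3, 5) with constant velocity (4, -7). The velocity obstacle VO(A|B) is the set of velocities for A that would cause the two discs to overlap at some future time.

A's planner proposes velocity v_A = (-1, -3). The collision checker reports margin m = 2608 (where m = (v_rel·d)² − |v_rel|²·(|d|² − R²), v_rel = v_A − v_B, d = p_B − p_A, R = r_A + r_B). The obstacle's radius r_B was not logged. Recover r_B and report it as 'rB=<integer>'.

m = 2608
d = (-11, 8);  v_rel = (-5, 4),  |v_rel|² = 41
v_rel×d = (-5)·(8) − (4)·(-11) = 4
since m = R²·41 − 4²:  R² = (16 + 2608) / 41 = 64
R = √64 = 8  ⇒  r_B = 8 − 4 = 4

rB=4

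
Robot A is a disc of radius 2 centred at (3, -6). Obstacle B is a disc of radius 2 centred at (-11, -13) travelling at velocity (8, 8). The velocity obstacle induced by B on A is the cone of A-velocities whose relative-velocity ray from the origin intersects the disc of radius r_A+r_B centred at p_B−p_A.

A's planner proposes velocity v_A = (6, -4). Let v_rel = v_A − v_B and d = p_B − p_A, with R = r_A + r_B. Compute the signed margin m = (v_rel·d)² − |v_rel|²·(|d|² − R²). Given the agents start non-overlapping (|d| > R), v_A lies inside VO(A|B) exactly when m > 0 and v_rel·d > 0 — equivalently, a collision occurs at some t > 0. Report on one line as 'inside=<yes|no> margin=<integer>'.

d = (-14, -7),  |d|² = 245;  R = 2+2 = 4,  c = 245−4² = 229
v_rel = (-2, -12),  |v_rel|² = 148;  v_rel·d = (-2)·(-14) + (-12)·(-7) = 112
148·t² − 224·t + 229 = 0  ⇒  m = 112² − 148·229 = -21348
m = -21348 < 0,  v_rel·d = 112 > 0  ⇒  outside

inside=no margin=-21348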